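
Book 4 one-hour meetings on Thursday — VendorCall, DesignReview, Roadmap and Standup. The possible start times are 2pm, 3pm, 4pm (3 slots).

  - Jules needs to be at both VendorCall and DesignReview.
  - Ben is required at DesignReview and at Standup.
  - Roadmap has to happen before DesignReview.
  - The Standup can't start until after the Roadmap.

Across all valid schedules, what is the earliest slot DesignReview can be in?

Precedence pushes DesignReview to at least 3pm.
DesignReview at 3pm is achievable: Standup in 4pm, Roadmap in 2pm, DesignReview in 3pm, VendorCall in 2pm.

3pm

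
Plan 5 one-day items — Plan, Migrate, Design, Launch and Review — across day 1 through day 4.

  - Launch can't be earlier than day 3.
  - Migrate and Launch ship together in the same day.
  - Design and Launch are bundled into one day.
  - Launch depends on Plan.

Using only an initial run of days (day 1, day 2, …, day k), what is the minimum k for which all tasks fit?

The precedence chain requires at least 2 distinct days.
Launch can't be placed before day 3, so the schedule must run through at least day 3.
3 works (last occupied day: day 3): for example Migrate in day 3; Review in day 1; Launch in day 3; Design in day 3; Plan in day 1.

3 days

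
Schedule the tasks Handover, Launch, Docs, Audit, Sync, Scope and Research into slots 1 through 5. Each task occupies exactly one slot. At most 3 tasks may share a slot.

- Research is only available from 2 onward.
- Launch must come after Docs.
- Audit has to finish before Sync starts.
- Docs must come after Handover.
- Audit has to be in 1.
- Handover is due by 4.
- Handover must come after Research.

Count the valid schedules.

Splitting on Sync: it can be 2 (5), 3 (5), 4 (5), 5 (5). Listing each branch's schedules as (Handover, Launch, Docs, Audit, Scope, Research):
Sync=2: (3,5,4,1,1,2) (3,5,4,1,2,2) (3,5,4,1,3,2) (3,5,4,1,4,2) (3,5,4,1,5,2) — 5.
Sync=3: (3,5,4,1,1,2) (3,5,4,1,2,2) (3,5,4,1,3,2) (3,5,4,1,4,2) (3,5,4,1,5,2) — 5.
Sync=4: (3,5,4,1,1,2) (3,5,4,1,2,2) (3,5,4,1,3,2) (3,5,4,1,4,2) (3,5,4,1,5,2) — 5.
Sync=5: (3,5,4,1,1,2) (3,5,4,1,2,2) (3,5,4,1,3,2) (3,5,4,1,4,2) (3,5,4,1,5,2) — 5.
Summing: 5 + 5 + 5 + 5 = 20.

20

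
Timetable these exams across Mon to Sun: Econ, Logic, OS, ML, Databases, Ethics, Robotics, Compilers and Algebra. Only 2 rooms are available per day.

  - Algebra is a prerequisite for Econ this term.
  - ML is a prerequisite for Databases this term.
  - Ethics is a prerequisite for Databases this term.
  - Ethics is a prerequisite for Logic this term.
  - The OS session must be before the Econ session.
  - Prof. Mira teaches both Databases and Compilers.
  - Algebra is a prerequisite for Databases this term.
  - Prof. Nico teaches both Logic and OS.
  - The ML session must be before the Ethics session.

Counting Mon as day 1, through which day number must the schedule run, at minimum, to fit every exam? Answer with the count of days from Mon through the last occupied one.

5 days

The precedence chain requires at least 3 distinct days.
With at most 2 per day and 9 exams, at least 5 days are needed.
5 works (last occupied day: Fri): for example Ethics in Tue, Econ in Wed, Logic in Thu, ML in Mon, Databases in Wed, Algebra in Mon, Compilers in Fri, Robotics in Thu, OS in Tue.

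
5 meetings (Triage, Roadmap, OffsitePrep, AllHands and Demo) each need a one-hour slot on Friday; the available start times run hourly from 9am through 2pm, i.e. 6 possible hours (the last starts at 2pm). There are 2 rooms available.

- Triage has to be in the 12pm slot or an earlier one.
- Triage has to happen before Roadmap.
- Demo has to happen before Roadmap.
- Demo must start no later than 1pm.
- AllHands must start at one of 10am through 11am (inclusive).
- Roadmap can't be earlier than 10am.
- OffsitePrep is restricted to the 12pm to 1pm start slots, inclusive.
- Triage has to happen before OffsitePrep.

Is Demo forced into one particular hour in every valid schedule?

No

Demo can be 9am (e.g. Triage=9am, Roadmap=10am, AllHands=10am, Demo=9am, OffsitePrep=12pm) or 10am (e.g. Roadmap -> 11am, AllHands -> 10am, OffsitePrep -> 12pm, Triage -> 9am, Demo -> 10am).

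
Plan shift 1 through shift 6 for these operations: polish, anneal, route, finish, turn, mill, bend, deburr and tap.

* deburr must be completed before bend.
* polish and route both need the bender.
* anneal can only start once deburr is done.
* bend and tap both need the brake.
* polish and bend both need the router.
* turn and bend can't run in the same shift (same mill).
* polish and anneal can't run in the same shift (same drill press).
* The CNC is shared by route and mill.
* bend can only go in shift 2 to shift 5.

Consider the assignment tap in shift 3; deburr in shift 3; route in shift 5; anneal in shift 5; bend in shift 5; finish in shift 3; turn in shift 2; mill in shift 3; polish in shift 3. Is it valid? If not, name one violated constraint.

Valid

polish and anneal can't run in the same shift (same drill press) — holds.
deburr must be completed before bend — holds.
anneal can only start once deburr is done — holds.
turn and bend can't run in the same shift (same mill) — holds.
bend and tap both need the brake — holds.
The CNC is shared by route and mill — holds.
polish and bend both need the router — holds.
bend can only go in shift 2 to shift 5 — holds.
polish and route both need the bender — holds.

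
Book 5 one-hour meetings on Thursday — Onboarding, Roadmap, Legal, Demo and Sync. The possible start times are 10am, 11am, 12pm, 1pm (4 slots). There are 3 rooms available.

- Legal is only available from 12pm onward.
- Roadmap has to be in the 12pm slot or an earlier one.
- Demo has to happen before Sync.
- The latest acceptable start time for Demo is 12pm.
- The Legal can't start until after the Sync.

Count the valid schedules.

Splitting on Onboarding: it can be 10am (12), 11am (12), 12pm (12), 1pm (12). Listing each branch's schedules as (Roadmap, Legal, Demo, Sync):
Onboarding=10am: (10am,12pm,10am,11am) (10am,1pm,10am,11am) (10am,1pm,10am,12pm) (10am,1pm,11am,12pm) (11am,12pm,10am,11am) (11am,1pm,10am,11am) (11am,1pm,10am,12pm) (11am,1pm,11am,12pm) (12pm,12pm,10am,11am) (12pm,1pm,10am,11am) (12pm,1pm,10am,12pm) (12pm,1pm,11am,12pm) — 12.
Onboarding=11am: (10am,12pm,10am,11am) (10am,1pm,10am,11am) (10am,1pm,10am,12pm) (10am,1pm,11am,12pm) (11am,12pm,10am,11am) (11am,1pm,10am,11am) (11am,1pm,10am,12pm) (11am,1pm,11am,12pm) (12pm,12pm,10am,11am) (12pm,1pm,10am,11am) (12pm,1pm,10am,12pm) (12pm,1pm,11am,12pm) — 12.
Onboarding=12pm: (10am,12pm,10am,11am) (10am,1pm,10am,11am) (10am,1pm,10am,12pm) (10am,1pm,11am,12pm) (11am,12pm,10am,11am) (11am,1pm,10am,11am) (11am,1pm,10am,12pm) (11am,1pm,11am,12pm) (12pm,12pm,10am,11am) (12pm,1pm,10am,11am) (12pm,1pm,10am,12pm) (12pm,1pm,11am,12pm) — 12.
Onboarding=1pm: (10am,12pm,10am,11am) (10am,1pm,10am,11am) (10am,1pm,10am,12pm) (10am,1pm,11am,12pm) (11am,12pm,10am,11am) (11am,1pm,10am,11am) (11am,1pm,10am,12pm) (11am,1pm,11am,12pm) (12pm,12pm,10am,11am) (12pm,1pm,10am,11am) (12pm,1pm,10am,12pm) (12pm,1pm,11am,12pm) — 12.
Summing: 12 + 12 + 12 + 12 = 48.

48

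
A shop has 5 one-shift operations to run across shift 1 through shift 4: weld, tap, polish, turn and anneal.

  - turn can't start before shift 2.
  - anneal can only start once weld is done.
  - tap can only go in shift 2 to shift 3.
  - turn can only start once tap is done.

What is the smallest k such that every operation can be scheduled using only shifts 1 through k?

The precedence chain requires at least 2 distinct shifts.
Propagating the time windows through the other constraints, turn can't land before shift 3, so the schedule must run through at least shift 3.
3 works (last occupied shift: shift 3): for example anneal in shift 2, polish in shift 1, turn in shift 3, tap in shift 2, weld in shift 1.

3 shifts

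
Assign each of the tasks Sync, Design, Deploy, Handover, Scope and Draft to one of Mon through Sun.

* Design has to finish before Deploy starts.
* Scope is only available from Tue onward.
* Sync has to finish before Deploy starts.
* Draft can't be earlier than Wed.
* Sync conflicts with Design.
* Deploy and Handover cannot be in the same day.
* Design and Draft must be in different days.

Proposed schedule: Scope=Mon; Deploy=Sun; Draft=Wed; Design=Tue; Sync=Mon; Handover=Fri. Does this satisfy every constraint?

No — it violates: Scope is only available from Tue onward

Draft can't be earlier than Wed — holds.
Design has to finish before Deploy starts — holds.
Sync has to finish before Deploy starts — holds.
Design and Draft must be in different days — holds.
Sync conflicts with Design — holds.
Deploy and Handover cannot be in the same day — holds.
Scope is only available from Tue onward — violated.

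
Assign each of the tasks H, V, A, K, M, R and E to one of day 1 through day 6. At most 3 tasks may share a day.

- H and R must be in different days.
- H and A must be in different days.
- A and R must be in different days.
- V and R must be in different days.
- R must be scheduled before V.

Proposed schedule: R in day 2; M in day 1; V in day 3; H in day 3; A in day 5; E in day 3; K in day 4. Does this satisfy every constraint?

Valid

H and A must be in different days — holds.
H and R must be in different days — holds.
At most 3 tasks may share a day — holds.
R must be scheduled before V — holds.
A and R must be in different days — holds.
V and R must be in different days — holds.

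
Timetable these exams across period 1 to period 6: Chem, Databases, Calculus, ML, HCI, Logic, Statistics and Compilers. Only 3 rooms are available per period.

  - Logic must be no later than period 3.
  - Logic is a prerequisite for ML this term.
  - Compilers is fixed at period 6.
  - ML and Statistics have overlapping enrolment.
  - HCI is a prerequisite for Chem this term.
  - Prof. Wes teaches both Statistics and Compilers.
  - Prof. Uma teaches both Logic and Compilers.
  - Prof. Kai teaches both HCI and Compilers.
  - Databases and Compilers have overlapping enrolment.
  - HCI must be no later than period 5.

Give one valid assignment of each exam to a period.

Compilers in period 6; Calculus in period 2; ML in period 2; Databases in period 1; Chem in period 2; Logic in period 1; HCI in period 1; Statistics in period 3

Checking: Logic(period 1) before ML(period 2); HCI(period 1) before Chem(period 2); Logic(period 1) != Compilers(period 6); Statistics(period 3) != Compilers(period 6); ML(period 2) != Statistics(period 3); Databases(period 1) != Compilers(period 6); HCI(period 1) != Compilers(period 6); HCI=period 1 in [period 1,period 5]; Logic=period 1 in [period 1,period 3]; Compilers=period 6 in [period 6,period 6]; max 3 per period (cap 3).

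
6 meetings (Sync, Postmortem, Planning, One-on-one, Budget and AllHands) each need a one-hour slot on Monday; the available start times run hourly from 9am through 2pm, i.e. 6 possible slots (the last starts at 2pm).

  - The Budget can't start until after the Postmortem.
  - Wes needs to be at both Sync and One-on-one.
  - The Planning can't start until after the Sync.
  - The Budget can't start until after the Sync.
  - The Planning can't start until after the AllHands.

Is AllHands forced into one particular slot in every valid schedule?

AllHands can be 9am (e.g. Postmortem=9am; Sync=9am; One-on-one=10am; Planning=10am; AllHands=9am; Budget=10am) or 10am (e.g. Sync -> 9am, One-on-one -> 10am, Planning -> 11am, Postmortem -> 9am, AllHands -> 10am, Budget -> 10am).

No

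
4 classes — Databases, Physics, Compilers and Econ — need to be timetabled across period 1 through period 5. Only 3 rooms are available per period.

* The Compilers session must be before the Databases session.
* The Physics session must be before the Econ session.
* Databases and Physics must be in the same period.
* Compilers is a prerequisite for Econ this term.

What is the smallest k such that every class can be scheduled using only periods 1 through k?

3

The precedence chain requires at least 3 distinct periods.
With at most 3 per period and 4 classes, at least 2 periods are needed.
3 works (last occupied period: period 3): for example Compilers -> period 1, Econ -> period 3, Physics -> period 2, Databases -> period 2.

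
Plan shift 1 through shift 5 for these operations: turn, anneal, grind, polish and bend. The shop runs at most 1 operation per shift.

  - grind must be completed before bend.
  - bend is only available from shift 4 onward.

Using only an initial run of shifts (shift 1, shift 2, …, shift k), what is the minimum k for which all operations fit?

5

The precedence chain requires at least 2 distinct shifts.
With at most 1 per shift and 5 operations, at least 5 shifts are needed.
bend can't be placed before shift 4, so the schedule must run through at least shift 4.
5 works (last occupied shift: shift 5): for example grind in shift 1; polish in shift 5; anneal in shift 3; bend in shift 4; turn in shift 2.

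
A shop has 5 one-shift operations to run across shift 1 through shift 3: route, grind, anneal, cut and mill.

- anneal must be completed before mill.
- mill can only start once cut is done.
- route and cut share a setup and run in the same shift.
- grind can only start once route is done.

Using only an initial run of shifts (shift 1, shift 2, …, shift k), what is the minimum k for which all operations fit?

2

The precedence chain requires at least 2 distinct shifts.
2 works (last occupied shift: shift 2): for example mill=shift 2, cut=shift 1, grind=shift 2, anneal=shift 1, route=shift 1.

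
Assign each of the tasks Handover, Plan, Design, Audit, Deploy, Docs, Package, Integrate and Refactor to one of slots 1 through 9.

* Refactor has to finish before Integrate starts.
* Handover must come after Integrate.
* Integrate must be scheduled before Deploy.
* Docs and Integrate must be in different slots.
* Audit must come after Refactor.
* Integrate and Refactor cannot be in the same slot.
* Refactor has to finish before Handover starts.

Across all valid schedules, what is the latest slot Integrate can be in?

8

Precedence pushes Integrate to at least 2; downstream work caps Integrate at 8.
Integrate at 8 is achievable: Docs -> 1, Integrate -> 8, Package -> 1, Refactor -> 1, Audit -> 2, Plan -> 1, Deploy -> 9, Design -> 1, Handover -> 9.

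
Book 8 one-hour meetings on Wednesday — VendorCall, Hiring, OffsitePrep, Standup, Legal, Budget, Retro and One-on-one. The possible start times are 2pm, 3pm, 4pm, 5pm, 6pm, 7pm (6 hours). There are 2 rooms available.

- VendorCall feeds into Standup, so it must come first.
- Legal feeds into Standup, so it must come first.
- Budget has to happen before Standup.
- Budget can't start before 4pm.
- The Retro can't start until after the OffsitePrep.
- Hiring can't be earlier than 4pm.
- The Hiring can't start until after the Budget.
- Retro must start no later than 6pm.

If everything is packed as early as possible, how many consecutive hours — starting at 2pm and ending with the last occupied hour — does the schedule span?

4

The precedence chain requires at least 2 distinct hours.
With at most 2 per hour and 8 meetings, at least 4 hours are needed.
Propagating the time windows through the other constraints, Hiring can't land before 5pm — that is hour 4 counting from 2pm — so the schedule must run through at least 4 hours.
4 works (last occupied hour: 5pm): for example Legal in 3pm; VendorCall in 2pm; Retro in 3pm; Hiring in 5pm; One-on-one in 4pm; Budget in 4pm; Standup in 5pm; OffsitePrep in 2pm.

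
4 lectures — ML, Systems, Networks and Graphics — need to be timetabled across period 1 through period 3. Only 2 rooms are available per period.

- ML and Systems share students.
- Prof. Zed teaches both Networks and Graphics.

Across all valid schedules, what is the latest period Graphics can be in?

Graphics at period 3 is achievable: Graphics -> period 3, ML -> period 1, Networks -> period 1, Systems -> period 2.

period 3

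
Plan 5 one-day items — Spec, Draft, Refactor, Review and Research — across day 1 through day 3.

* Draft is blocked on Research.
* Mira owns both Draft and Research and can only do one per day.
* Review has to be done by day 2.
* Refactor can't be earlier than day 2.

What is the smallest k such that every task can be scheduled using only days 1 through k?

The precedence chain requires at least 2 distinct days.
2 works (last occupied day: day 2): for example Draft in day 2, Review in day 1, Research in day 1, Refactor in day 2, Spec in day 1.

2 days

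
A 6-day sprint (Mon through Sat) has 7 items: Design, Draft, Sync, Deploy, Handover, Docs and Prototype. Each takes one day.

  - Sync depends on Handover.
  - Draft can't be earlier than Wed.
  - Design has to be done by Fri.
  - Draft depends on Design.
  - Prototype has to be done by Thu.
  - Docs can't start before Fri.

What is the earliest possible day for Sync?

Precedence pushes Sync to at least Tue.
Sync at Tue is achievable: Draft in Wed; Deploy in Mon; Docs in Fri; Design in Mon; Handover in Mon; Prototype in Mon; Sync in Tue.

Tue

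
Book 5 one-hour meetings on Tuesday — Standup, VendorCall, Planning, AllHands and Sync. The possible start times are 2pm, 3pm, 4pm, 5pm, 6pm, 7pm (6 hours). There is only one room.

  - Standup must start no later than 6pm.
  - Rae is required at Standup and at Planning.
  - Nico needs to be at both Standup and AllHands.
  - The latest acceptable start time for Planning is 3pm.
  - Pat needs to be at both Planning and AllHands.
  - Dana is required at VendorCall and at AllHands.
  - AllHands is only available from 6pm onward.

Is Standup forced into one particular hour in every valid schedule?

Standup can be 2pm (e.g. Sync=5pm; VendorCall=4pm; AllHands=6pm; Planning=3pm; Standup=2pm) or 3pm (e.g. Sync=5pm, Standup=3pm, AllHands=6pm, VendorCall=4pm, Planning=2pm).

No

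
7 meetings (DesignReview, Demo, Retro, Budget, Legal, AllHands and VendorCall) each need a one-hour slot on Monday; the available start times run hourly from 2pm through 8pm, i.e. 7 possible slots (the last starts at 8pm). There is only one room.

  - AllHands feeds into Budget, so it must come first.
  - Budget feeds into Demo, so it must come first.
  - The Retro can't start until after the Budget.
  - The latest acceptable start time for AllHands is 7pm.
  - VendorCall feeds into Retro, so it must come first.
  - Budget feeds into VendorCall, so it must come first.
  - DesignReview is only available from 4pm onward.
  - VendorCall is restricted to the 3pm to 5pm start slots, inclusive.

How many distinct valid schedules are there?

54

Splitting on DesignReview: it can be 4pm (6), 5pm (6), 6pm (14), 7pm (14), 8pm (14). Listing each branch's schedules as (Demo, Retro, Budget, Legal, AllHands, VendorCall):
DesignReview=4pm: (6pm,7pm,3pm,8pm,2pm,5pm) (6pm,8pm,3pm,7pm,2pm,5pm) (7pm,6pm,3pm,8pm,2pm,5pm) (7pm,8pm,3pm,6pm,2pm,5pm) (8pm,6pm,3pm,7pm,2pm,5pm) (8pm,7pm,3pm,6pm,2pm,5pm) — 6.
DesignReview=5pm: (6pm,7pm,3pm,8pm,2pm,4pm) (6pm,8pm,3pm,7pm,2pm,4pm) (7pm,6pm,3pm,8pm,2pm,4pm) (7pm,8pm,3pm,6pm,2pm,4pm) (8pm,6pm,3pm,7pm,2pm,4pm) (8pm,7pm,3pm,6pm,2pm,4pm) — 6.
DesignReview=6pm: (4pm,7pm,3pm,8pm,2pm,5pm) (4pm,8pm,3pm,7pm,2pm,5pm) (5pm,7pm,3pm,8pm,2pm,4pm) (5pm,8pm,3pm,7pm,2pm,4pm) (7pm,5pm,3pm,8pm,2pm,4pm) (7pm,8pm,3pm,4pm,2pm,5pm) (7pm,8pm,3pm,5pm,2pm,4pm) (7pm,8pm,4pm,2pm,3pm,5pm) (7pm,8pm,4pm,3pm,2pm,5pm) (8pm,5pm,3pm,7pm,2pm,4pm) (8pm,7pm,3pm,4pm,2pm,5pm) (8pm,7pm,3pm,5pm,2pm,4pm) (8pm,7pm,4pm,2pm,3pm,5pm) (8pm,7pm,4pm,3pm,2pm,5pm) — 14.
DesignReview=7pm: (4pm,6pm,3pm,8pm,2pm,5pm) (4pm,8pm,3pm,6pm,2pm,5pm) (5pm,6pm,3pm,8pm,2pm,4pm) (5pm,8pm,3pm,6pm,2pm,4pm) (6pm,5pm,3pm,8pm,2pm,4pm) (6pm,8pm,3pm,4pm,2pm,5pm) (6pm,8pm,3pm,5pm,2pm,4pm) (6pm,8pm,4pm,2pm,3pm,5pm) (6pm,8pm,4pm,3pm,2pm,5pm) (8pm,5pm,3pm,6pm,2pm,4pm) (8pm,6pm,3pm,4pm,2pm,5pm) (8pm,6pm,3pm,5pm,2pm,4pm) (8pm,6pm,4pm,2pm,3pm,5pm) (8pm,6pm,4pm,3pm,2pm,5pm) — 14.
DesignReview=8pm: (4pm,6pm,3pm,7pm,2pm,5pm) (4pm,7pm,3pm,6pm,2pm,5pm) (5pm,6pm,3pm,7pm,2pm,4pm) (5pm,7pm,3pm,6pm,2pm,4pm) (6pm,5pm,3pm,7pm,2pm,4pm) (6pm,7pm,3pm,4pm,2pm,5pm) (6pm,7pm,3pm,5pm,2pm,4pm) (6pm,7pm,4pm,2pm,3pm,5pm) (6pm,7pm,4pm,3pm,2pm,5pm) (7pm,5pm,3pm,6pm,2pm,4pm) (7pm,6pm,3pm,4pm,2pm,5pm) (7pm,6pm,3pm,5pm,2pm,4pm) (7pm,6pm,4pm,2pm,3pm,5pm) (7pm,6pm,4pm,3pm,2pm,5pm) — 14.
Summing: 6 + 6 + 14 + 14 + 14 = 54.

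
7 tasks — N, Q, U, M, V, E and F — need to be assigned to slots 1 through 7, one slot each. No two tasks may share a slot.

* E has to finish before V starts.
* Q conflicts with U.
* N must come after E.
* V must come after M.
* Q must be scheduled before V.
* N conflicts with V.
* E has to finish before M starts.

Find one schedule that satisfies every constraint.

Q=3; M=2; U=6; F=7; N=5; V=4; E=1

Checking: E(1) before V(4); M(2) before V(4); E(1) before N(5); Q(3) before V(4); E(1) before M(2); N(5) != V(4); Q(3) != U(6); max 1 per slot (cap 1).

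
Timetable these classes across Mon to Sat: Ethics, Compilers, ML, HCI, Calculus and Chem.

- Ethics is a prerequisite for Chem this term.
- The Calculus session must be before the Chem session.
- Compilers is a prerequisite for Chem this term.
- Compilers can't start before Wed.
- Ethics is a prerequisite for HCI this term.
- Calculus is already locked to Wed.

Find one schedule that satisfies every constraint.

HCI in Tue, Chem in Thu, Ethics in Mon, Calculus in Wed, Compilers in Wed, ML in Mon

Checking: Ethics(Mon) before Chem(Thu); Calculus(Wed) before Chem(Thu); Ethics(Mon) before HCI(Tue); Compilers(Wed) before Chem(Thu); Calculus=Wed in [Wed,Wed]; Compilers=Wed in [Wed,Sat].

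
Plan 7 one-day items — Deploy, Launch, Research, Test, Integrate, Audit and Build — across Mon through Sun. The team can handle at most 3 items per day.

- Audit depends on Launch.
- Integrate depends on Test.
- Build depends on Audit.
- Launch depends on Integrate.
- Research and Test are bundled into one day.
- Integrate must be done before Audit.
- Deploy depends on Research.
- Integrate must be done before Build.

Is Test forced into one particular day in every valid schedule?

Test can be Mon (e.g. Test -> Mon; Audit -> Thu; Integrate -> Tue; Deploy -> Tue; Research -> Mon; Build -> Fri; Launch -> Wed) or Tue (e.g. Audit=Fri; Launch=Thu; Build=Sat; Integrate=Wed; Test=Tue; Deploy=Wed; Research=Tue).

No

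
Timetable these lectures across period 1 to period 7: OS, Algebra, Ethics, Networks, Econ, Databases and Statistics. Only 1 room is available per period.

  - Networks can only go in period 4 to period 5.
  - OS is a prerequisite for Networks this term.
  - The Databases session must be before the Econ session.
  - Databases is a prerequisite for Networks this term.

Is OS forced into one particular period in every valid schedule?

No

OS can be period 1 (e.g. Networks in period 4, Databases in period 2, Ethics in period 6, Econ in period 3, Statistics in period 7, Algebra in period 5, OS in period 1) or period 2 (e.g. Networks -> period 4; OS -> period 2; Databases -> period 1; Statistics -> period 7; Econ -> period 3; Ethics -> period 6; Algebra -> period 5).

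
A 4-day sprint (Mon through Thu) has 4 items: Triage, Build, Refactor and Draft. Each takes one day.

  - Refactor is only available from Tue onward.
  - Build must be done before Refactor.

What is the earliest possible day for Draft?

Draft at Mon is achievable: Draft=Mon; Build=Mon; Triage=Mon; Refactor=Tue.

Mon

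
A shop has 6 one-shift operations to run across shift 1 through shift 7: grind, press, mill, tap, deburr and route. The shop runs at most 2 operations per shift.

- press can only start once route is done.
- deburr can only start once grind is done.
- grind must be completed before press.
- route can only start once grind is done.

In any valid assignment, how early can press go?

shift 3

Precedence pushes press to at least shift 3.
press at shift 3 is achievable: grind=shift 1, route=shift 2, press=shift 3, tap=shift 3, mill=shift 1, deburr=shift 2.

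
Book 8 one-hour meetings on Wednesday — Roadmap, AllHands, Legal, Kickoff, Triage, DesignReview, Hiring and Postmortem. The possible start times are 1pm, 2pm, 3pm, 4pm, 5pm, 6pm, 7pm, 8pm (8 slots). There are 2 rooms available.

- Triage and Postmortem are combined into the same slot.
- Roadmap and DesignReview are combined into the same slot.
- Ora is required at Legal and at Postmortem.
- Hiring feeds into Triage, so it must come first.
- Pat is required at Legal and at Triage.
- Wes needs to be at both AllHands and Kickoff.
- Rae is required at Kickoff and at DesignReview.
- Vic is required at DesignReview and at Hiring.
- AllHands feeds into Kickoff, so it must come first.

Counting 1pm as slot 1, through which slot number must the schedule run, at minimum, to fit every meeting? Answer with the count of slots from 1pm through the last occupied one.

4

The precedence chain requires at least 2 distinct slots.
With at most 2 per slot and 8 meetings, at least 4 slots are needed.
4 works (last occupied slot: 4pm): for example Hiring -> 1pm; Postmortem -> 3pm; Triage -> 3pm; AllHands -> 1pm; Kickoff -> 2pm; DesignReview -> 4pm; Roadmap -> 4pm; Legal -> 2pm.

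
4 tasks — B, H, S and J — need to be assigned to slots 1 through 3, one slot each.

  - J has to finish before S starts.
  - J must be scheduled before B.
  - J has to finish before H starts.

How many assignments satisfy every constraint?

9

Splitting on B: it can be 2 (4), 3 (5). Listing each branch's schedules as (H, S, J):
B=2: (2,2,1) (2,3,1) (3,2,1) (3,3,1) — 4.
B=3: (2,2,1) (2,3,1) (3,2,1) (3,3,1) (3,3,2) — 5.
Summing: 4 + 5 = 9.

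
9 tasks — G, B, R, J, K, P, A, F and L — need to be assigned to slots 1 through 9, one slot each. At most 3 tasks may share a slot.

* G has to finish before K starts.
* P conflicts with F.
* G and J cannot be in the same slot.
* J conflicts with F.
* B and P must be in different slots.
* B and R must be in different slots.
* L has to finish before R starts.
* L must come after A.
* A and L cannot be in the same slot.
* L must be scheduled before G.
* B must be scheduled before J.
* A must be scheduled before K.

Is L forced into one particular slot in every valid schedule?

No

L can be 2 (e.g. J=2; B=1; K=4; P=2; G=3; A=1; R=3; F=1; L=2) or 3 (e.g. F in 1, K in 5, B in 1, G in 4, P in 2, A in 1, J in 2, R in 4, L in 3).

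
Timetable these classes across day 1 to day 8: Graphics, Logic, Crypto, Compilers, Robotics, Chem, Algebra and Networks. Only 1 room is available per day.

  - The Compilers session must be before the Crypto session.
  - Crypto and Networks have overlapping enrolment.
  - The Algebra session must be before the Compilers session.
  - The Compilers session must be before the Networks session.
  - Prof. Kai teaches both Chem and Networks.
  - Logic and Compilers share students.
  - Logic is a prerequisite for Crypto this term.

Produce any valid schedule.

Algebra -> day 1; Networks -> day 5; Logic -> day 3; Robotics -> day 7; Crypto -> day 4; Compilers -> day 2; Graphics -> day 6; Chem -> day 8

Checking: Algebra(day 1) before Compilers(day 2); Compilers(day 2) before Crypto(day 4); Logic(day 3) before Crypto(day 4); Compilers(day 2) before Networks(day 5); Crypto(day 4) != Networks(day 5); Chem(day 8) != Networks(day 5); Logic(day 3) != Compilers(day 2); max 1 per day (cap 1).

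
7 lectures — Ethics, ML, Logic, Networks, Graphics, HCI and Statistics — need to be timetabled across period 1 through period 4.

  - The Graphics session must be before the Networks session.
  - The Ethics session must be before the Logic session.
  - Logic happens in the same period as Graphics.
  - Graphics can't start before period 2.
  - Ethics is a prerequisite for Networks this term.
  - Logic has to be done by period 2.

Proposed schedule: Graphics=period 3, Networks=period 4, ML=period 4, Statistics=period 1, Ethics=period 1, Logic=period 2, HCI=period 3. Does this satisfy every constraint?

The Graphics session must be before the Networks session — holds.
Logic has to be done by period 2 — holds.
Graphics can't start before period 2 — holds.
Logic happens in the same period as Graphics — violated.
Ethics is a prerequisite for Networks this term — holds.
The Ethics session must be before the Logic session — holds.

Invalid. Logic happens in the same period as Graphics.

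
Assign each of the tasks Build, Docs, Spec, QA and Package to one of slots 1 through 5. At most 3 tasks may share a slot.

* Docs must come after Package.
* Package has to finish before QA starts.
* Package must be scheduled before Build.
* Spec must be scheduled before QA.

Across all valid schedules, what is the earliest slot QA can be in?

2

Precedence pushes QA to at least 2.
QA at 2 is achievable: Package in 1; Build in 2; QA in 2; Spec in 1; Docs in 2.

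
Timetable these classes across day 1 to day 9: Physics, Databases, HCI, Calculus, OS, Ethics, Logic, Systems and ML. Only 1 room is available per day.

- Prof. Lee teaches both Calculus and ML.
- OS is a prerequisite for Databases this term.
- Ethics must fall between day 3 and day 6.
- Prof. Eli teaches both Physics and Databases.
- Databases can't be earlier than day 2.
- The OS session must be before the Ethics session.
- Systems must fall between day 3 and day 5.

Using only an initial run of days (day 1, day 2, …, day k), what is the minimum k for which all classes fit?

The precedence chain requires at least 2 distinct days.
With at most 1 per day and 9 classes, at least 9 days are needed.
Ethics can't be placed before day 3, so the schedule must run through at least day 3.
9 works (last occupied day: day 9): for example Physics in day 5; Ethics in day 4; ML in day 9; Systems in day 3; HCI in day 6; Databases in day 2; Calculus in day 7; Logic in day 8; OS in day 1.

9 days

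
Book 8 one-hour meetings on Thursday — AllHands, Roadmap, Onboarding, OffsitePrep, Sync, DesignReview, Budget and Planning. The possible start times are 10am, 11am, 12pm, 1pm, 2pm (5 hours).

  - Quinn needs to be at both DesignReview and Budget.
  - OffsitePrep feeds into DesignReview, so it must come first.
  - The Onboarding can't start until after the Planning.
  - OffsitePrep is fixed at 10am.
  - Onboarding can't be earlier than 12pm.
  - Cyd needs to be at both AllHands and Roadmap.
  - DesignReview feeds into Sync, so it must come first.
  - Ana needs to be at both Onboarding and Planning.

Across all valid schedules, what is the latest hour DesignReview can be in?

1pm

Precedence pushes DesignReview to at least 11am; downstream work caps DesignReview at 1pm.
DesignReview at 1pm is achievable: Onboarding -> 12pm, OffsitePrep -> 10am, Planning -> 10am, Roadmap -> 11am, Budget -> 10am, Sync -> 2pm, DesignReview -> 1pm, AllHands -> 10am.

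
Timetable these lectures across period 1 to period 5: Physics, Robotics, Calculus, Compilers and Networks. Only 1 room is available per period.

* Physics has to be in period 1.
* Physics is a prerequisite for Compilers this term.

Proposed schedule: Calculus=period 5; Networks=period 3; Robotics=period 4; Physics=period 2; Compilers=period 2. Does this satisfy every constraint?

Invalid. Physics has to be in period 1.

Physics is a prerequisite for Compilers this term — violated.
Only 1 room is available per period — violated.
Physics has to be in period 1 — violated.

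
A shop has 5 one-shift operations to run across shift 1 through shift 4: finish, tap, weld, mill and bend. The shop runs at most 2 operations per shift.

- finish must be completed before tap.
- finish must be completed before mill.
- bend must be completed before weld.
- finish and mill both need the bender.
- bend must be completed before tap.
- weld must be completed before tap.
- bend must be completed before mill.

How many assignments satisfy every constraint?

22

Splitting on finish: it can be shift 1 (11), shift 2 (8), shift 3 (3). Listing each branch's schedules as (tap, weld, mill, bend) by shift number:
finish=shift 1: (3,2,2,1) (3,2,3,1) (3,2,4,1) (4,2,2,1) (4,2,3,1) (4,2,4,1) (4,3,2,1) (4,3,3,1) (4,3,3,2) (4,3,4,1) (4,3,4,2) — 11.
finish=shift 2: (3,2,3,1) (3,2,4,1) (4,2,3,1) (4,2,4,1) (4,3,3,1) (4,3,3,2) (4,3,4,1) (4,3,4,2) — 8.
finish=shift 3: (4,2,4,1) (4,3,4,1) (4,3,4,2) — 3.
Summing: 11 + 8 + 3 = 22.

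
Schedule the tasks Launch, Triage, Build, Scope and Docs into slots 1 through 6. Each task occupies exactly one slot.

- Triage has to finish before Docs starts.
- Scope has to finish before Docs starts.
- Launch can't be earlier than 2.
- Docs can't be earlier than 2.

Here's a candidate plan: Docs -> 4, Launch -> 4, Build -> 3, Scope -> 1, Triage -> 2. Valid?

Valid

Launch can't be earlier than 2 — holds.
Triage has to finish before Docs starts — holds.
Scope has to finish before Docs starts — holds.
Docs can't be earlier than 2 — holds.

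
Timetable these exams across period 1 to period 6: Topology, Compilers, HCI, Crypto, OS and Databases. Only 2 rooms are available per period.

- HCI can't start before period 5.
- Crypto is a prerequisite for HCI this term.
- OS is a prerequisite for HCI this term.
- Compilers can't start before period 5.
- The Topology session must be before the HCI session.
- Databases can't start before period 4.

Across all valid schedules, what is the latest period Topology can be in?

period 5

Downstream work caps Topology at period 5.
Topology at period 5 is achievable: Crypto in period 1, OS in period 1, HCI in period 6, Compilers in period 5, Topology in period 5, Databases in period 4.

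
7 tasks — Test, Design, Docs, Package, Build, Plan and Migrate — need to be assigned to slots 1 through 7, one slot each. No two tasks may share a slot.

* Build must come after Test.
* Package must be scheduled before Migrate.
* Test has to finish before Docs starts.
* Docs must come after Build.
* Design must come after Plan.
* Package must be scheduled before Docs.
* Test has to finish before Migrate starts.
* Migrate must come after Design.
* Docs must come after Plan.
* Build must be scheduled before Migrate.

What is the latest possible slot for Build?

Precedence pushes Build to at least 2; downstream work caps Build at 6.
Build at 5 is achievable: Plan=2; Docs=6; Design=3; Test=1; Package=4; Build=5; Migrate=7.
Nothing later works — the capacity limit rule out every slot after 5.

5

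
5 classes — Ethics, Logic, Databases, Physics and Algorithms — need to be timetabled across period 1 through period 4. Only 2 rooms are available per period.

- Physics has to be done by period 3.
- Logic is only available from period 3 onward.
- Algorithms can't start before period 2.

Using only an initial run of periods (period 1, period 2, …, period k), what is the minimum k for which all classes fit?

3

With at most 2 per period and 5 classes, at least 3 periods are needed.
Logic can't be placed before period 3, so the schedule must run through at least period 3.
3 works (last occupied period: period 3): for example Logic in period 3, Ethics in period 1, Databases in period 1, Algorithms in period 2, Physics in period 2.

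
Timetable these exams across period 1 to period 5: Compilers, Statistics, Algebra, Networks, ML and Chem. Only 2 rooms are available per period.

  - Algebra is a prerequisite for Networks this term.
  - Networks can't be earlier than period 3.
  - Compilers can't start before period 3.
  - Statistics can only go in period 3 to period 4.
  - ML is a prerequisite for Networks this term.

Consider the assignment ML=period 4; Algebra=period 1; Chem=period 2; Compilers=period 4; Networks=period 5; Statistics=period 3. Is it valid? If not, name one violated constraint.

Yes

Statistics can only go in period 3 to period 4 — holds.
Compilers can't start before period 3 — holds.
ML is a prerequisite for Networks this term — holds.
Networks can't be earlier than period 3 — holds.
Only 2 rooms are available per period — holds.
Algebra is a prerequisite for Networks this term — holds.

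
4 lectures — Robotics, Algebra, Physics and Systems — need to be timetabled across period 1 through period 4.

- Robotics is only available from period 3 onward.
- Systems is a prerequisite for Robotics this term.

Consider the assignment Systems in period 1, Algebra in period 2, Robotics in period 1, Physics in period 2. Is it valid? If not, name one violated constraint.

Invalid. Robotics is only available from period 3 onward.

Systems is a prerequisite for Robotics this term — violated.
Robotics is only available from period 3 onward — violated.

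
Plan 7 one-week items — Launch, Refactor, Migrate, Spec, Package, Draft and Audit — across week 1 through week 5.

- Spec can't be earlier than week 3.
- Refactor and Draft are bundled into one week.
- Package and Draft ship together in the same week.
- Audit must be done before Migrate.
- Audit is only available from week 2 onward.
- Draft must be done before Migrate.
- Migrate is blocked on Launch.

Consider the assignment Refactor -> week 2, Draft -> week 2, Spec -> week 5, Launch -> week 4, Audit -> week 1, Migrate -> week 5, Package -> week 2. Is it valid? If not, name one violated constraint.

Package and Draft ship together in the same week — holds.
Draft must be done before Migrate — holds.
Audit must be done before Migrate — holds.
Refactor and Draft are bundled into one week — holds.
Migrate is blocked on Launch — holds.
Spec can't be earlier than week 3 — holds.
Audit is only available from week 2 onward — violated.

Invalid. Audit is only available from week 2 onward.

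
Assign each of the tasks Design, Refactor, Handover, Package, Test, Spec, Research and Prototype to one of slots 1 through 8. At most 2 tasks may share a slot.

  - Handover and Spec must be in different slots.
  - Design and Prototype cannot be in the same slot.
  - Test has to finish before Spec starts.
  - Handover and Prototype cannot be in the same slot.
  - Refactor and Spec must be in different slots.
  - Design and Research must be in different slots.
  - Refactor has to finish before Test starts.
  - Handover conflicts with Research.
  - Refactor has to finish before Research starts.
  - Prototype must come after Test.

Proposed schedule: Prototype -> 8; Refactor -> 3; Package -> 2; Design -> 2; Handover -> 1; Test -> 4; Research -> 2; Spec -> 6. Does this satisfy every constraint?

Invalid. Design and Research must be in different slots.

Design and Prototype cannot be in the same slot — holds.
At most 2 tasks may share a slot — violated.
Prototype must come after Test — holds.
Refactor and Spec must be in different slots — holds.
Handover conflicts with Research — holds.
Test has to finish before Spec starts — holds.
Refactor has to finish before Research starts — violated.
Handover and Prototype cannot be in the same slot — holds.
Design and Research must be in different slots — violated.
Handover and Spec must be in different slots — holds.
Refactor has to finish before Test starts — holds.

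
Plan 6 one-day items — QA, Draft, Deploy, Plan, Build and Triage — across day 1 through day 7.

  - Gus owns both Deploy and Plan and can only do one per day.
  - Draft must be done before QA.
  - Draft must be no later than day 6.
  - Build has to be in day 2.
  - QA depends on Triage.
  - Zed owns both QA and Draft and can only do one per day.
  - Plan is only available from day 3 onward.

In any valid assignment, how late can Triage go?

day 6

Downstream work caps Triage at day 6.
Triage at day 6 is achievable: Build in day 2, Deploy in day 1, QA in day 7, Plan in day 3, Triage in day 6, Draft in day 1.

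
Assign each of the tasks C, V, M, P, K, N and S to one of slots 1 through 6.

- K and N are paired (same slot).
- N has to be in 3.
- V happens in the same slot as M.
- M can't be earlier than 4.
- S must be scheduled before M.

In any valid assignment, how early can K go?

K must be in the same slot as N, which can't be before 3, so K is at least 3; K must be in the same slot as N, which can't be after 3, so K is at most 3.
K at 3 is achievable: K=3, P=1, N=3, M=4, S=1, V=4, C=1.

3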